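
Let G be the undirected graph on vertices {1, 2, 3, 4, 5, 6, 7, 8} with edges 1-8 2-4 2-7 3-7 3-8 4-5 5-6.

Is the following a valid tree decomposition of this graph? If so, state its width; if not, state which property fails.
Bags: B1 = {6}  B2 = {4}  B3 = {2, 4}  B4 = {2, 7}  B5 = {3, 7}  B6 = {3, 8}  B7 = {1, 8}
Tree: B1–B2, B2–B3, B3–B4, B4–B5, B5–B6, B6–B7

No — vertex 5 appears in no bag.

A tree decomposition must satisfy three properties: every vertex lies in some bag; for every edge, both endpoints lie together in some bag; and for every vertex, the bags containing it form a connected subtree. Here vertex 5 appears in no bag, so the decomposition is invalid.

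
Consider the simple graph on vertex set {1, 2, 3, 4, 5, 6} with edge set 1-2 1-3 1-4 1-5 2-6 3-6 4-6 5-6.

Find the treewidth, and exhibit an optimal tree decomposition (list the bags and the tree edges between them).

The largest bag has 3 vertices, giving width 2; this decomposition certifies tw(G) ≤ 2. Since 1–4–6–3–1 is a cycle in G, G is not acyclic. Forests are exactly the graphs of treewidth ≤ 1, so tw(G) ≥ 2. Therefore the treewidth is 2.

Treewidth 2.
One optimal decomposition is:
Bags: B1 = {1, 4, 6}  B2 = {1, 3, 6}  B3 = {1, 5, 6}  B4 = {1, 2, 6}
Tree: B1–B2, B2–B3, B3–B4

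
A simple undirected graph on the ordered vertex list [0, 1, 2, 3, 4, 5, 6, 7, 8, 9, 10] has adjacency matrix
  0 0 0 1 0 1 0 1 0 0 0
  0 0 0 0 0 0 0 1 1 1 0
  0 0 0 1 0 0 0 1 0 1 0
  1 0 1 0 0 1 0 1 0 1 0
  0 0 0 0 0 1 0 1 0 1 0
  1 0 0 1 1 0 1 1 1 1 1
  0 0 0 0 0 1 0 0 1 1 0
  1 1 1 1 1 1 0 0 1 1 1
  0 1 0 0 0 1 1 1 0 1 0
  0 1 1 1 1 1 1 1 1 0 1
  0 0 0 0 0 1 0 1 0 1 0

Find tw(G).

3

A width-3 tree decomposition is:
Bags: B1 = {5, 7, 8, 9}  B2 = {5, 7, 9, 10}  B3 = {5, 6, 8, 9}  B4 = {3, 5, 7, 9}  B5 = {2, 3, 7, 9}  B6 = {0, 3, 5, 7}  B7 = {4, 5, 7, 9}  B8 = {1, 7, 8, 9}
Tree: B1–B2, B1–B3, B1–B4, B4–B5, B4–B6, B4–B7, B1–B8
Each bag holds 4 vertices, so the decomposition has width 3, which upper-bounds the treewidth. On the other hand G contains the 4-clique {5, 6, 8, 9}. A clique must lie in a single bag of any decomposition, so no decomposition can have width below 3. Hence tw(G) = 3 exactly.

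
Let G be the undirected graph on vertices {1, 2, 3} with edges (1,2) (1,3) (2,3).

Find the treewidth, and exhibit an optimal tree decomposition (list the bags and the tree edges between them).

With just one bag of size 3, the width is 3 − 1 = 2, so tw(G) ≤ 2. Conversely, {1, 2, 3} is a clique of size 3, and the vertices of any clique must share a bag in every tree decomposition; so some bag has ≥ 3 vertices and tw(G) ≥ 2. Therefore the treewidth is 2.

Treewidth 2.
Bags: B1 = {1, 2, 3}
Tree: (single bag)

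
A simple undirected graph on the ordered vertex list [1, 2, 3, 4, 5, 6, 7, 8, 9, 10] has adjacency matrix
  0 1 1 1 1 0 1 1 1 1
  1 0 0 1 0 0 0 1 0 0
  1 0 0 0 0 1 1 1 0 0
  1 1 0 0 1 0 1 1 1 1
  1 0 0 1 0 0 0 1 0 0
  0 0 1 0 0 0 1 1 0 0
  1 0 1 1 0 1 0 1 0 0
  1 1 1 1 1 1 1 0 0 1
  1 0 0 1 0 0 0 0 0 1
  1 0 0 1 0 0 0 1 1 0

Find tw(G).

A width-3 tree decomposition is:
Bags: B1 = {1, 4, 8, 10}  B2 = {1, 4, 5, 8}  B3 = {1, 4, 7, 8}  B4 = {1, 3, 7, 8}  B5 = {1, 2, 4, 8}  B6 = {3, 6, 7, 8}  B7 = {1, 4, 9, 10}
Tree: B1–B2, B1–B3, B3–B4, B3–B5, B4–B6, B1–B7
Every bag has size at most 4, so the width is 4 − 1 = 3 and tw(G) ≤ 3. For the lower bound, the 4 vertices {1, 3, 7, 8} are pairwise adjacent, and any tree decomposition puts a clique entirely inside one bag — forcing width ≥ 3. Therefore the treewidth is 3.

3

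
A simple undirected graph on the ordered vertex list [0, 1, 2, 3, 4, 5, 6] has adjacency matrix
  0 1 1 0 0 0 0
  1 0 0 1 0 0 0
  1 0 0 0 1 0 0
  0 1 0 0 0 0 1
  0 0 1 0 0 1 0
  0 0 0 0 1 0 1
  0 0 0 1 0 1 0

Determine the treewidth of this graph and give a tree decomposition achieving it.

Treewidth 2.
One optimal decomposition is:
Bags: B1 = {4, 5, 6}  B2 = {2, 4, 6}  B3 = {0, 2, 6}  B4 = {0, 1, 6}  B5 = {1, 3, 6}
Tree: B1–B2, B2–B3, B3–B4, B4–B5

Every bag has size at most 3, so the width is 3 − 1 = 2 and tw(G) ≤ 2. For the lower bound, G contains the cycle 6–5–4–2–0–1–3–6, so G is not a forest; only forests have treewidth ≤ 1, hence tw(G) ≥ 2. Combining the bounds, tw(G) = 2.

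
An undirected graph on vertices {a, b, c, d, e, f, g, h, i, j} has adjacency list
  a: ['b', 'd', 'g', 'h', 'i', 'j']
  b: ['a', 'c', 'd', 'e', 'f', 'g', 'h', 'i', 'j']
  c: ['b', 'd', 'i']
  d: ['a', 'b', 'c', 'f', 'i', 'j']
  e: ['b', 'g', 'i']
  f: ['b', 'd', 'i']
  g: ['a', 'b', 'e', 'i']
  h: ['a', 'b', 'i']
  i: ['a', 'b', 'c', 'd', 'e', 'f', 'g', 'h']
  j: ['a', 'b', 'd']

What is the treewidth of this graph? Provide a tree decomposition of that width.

The largest bag has 4 vertices, giving width 3; this decomposition certifies tw(G) ≤ 3. For the lower bound, the 4 vertices {a, b, d, j} are pairwise adjacent, and any tree decomposition puts a clique entirely inside one bag — forcing width ≥ 3. Combining the bounds, tw(G) = 3.

Treewidth 3.
Bags: B1 = {a, b, d, i}  B2 = {a, b, g, i}  B3 = {b, e, g, i}  B4 = {a, b, h, i}  B5 = {a, b, d, j}  B6 = {b, c, d, i}  B7 = {b, d, f, i}
Tree: B1–B2, B2–B3, B1–B4, B1–B5, B1–B6, B6–B7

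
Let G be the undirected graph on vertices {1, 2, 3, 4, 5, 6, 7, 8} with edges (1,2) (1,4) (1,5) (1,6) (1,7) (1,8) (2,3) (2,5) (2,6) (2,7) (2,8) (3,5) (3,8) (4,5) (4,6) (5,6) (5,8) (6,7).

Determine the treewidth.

3

A width-3 tree decomposition is:
Bags: B1 = {1, 4, 5, 6}  B2 = {1, 2, 5, 6}  B3 = {1, 2, 5, 8}  B4 = {1, 2, 6, 7}  B5 = {2, 3, 5, 8}
Tree: B1–B2, B2–B3, B2–B4, B3–B5
Every bag has size at most 4, so the width is 4 − 1 = 3 and tw(G) ≤ 3. Conversely, {1, 2, 5, 8} is a clique of size 4, and the vertices of any clique must share a bag in every tree decomposition; so some bag has ≥ 4 vertices and tw(G) ≥ 3. Hence tw(G) = 3 exactly.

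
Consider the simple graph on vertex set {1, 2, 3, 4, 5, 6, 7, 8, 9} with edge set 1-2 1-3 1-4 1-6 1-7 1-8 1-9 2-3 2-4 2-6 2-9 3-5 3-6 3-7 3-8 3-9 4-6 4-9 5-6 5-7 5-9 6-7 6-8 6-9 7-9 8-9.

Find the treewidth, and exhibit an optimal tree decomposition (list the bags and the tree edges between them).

Treewidth 4.
Bags: B1 = {1, 2, 3, 6, 9}  B2 = {1, 3, 6, 7, 9}  B3 = {1, 3, 6, 8, 9}  B4 = {3, 5, 6, 7, 9}  B5 = {1, 2, 4, 6, 9}
Tree: B1–B2, B2–B3, B2–B4, B1–B5

Each bag holds 5 vertices, so the decomposition has width 4, which upper-bounds the treewidth. For the lower bound, the 5 vertices {1, 3, 6, 8, 9} are pairwise adjacent, and any tree decomposition puts a clique entirely inside one bag — forcing width ≥ 4. Therefore the treewidth is 4.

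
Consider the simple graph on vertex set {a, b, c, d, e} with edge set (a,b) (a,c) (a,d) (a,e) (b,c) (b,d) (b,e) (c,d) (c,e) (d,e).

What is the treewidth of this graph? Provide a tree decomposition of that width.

A single bag containing all 5 vertices is trivially a valid decomposition of width 4. For the lower bound, the 5 vertices {a, b, c, d, e} are pairwise adjacent, and any tree decomposition puts a clique entirely inside one bag — forcing width ≥ 4. Therefore the treewidth is 4.

Treewidth 4.
Bags: B1 = {a, b, c, d, e}
Tree: (single bag)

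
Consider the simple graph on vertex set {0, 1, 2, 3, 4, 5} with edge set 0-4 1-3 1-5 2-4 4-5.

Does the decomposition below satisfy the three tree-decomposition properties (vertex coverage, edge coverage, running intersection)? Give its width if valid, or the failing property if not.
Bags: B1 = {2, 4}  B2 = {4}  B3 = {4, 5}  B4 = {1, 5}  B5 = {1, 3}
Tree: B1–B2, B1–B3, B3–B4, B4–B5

No — vertex 0 appears in no bag.

A tree decomposition must satisfy three properties: every vertex lies in some bag; for every edge, both endpoints lie together in some bag; and for every vertex, the bags containing it form a connected subtree. Here vertex 0 appears in no bag, so the decomposition is invalid.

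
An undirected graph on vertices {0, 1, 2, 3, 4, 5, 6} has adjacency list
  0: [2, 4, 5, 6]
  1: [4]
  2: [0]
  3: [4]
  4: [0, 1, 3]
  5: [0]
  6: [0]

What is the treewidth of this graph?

A width-1 tree decomposition is:
Bags: B1 = {0, 4}  B2 = {3, 4}  B3 = {0, 6}  B4 = {0, 2}  B5 = {0, 5}  B6 = {1, 4}
Tree: B1–B2, B1–B3, B3–B4, B4–B5, B1–B6
Each bag holds 2 vertices, so the decomposition has width 1, which upper-bounds the treewidth. Since G has at least one edge (e.g. 4–0), it is not an edgeless graph, so tw(G) ≥ 1. Hence tw(G) = 1 exactly.

1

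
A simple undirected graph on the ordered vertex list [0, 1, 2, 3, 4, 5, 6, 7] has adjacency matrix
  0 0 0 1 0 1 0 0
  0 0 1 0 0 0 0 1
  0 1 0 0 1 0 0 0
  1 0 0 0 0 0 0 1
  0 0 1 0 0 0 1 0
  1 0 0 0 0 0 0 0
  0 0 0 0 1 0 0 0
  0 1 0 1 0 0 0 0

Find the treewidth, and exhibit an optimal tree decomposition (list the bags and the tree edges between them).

Treewidth 1.
Bags: B1 = {4, 6}  B2 = {2, 4}  B3 = {1, 2}  B4 = {1, 7}  B5 = {3, 7}  B6 = {0, 3}  B7 = {0, 5}
Tree: B1–B2, B2–B3, B3–B4, B4–B5, B5–B6, B6–B7

Every bag has size at most 2, so the width is 2 − 1 = 1 and tw(G) ≤ 1. Any graph with an edge has treewidth ≥ 1, and G has the edge 6–4. Combining the bounds, tw(G) = 1.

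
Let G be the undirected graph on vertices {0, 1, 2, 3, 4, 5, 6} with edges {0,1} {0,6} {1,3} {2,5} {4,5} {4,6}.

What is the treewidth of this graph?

1

A width-1 tree decomposition is:
Bags: B1 = {1, 3}  B2 = {0, 1}  B3 = {0, 6}  B4 = {4, 6}  B5 = {4, 5}  B6 = {2, 5}
Tree: B1–B2, B2–B3, B3–B4, B4–B5, B5–B6
Every bag has size at most 2, so the width is 2 − 1 = 1 and tw(G) ≤ 1. Since G has at least one edge (e.g. 3–1), it is not an edgeless graph, so tw(G) ≥ 1. The upper and lower bounds meet at 1, so that is the treewidth.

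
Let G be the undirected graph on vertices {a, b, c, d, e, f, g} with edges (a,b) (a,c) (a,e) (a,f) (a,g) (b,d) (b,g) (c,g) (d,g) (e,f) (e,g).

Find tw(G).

2

A width-2 tree decomposition is:
Bags: B1 = {b, d, g}  B2 = {a, b, g}  B3 = {a, e, g}  B4 = {a, e, f}  B5 = {a, c, g}
Tree: B1–B2, B2–B3, B3–B4, B2–B5
The largest bag has 3 vertices, giving width 2; this decomposition certifies tw(G) ≤ 2. For the lower bound, the 3 vertices {b, d, g} are pairwise adjacent, and any tree decomposition puts a clique entirely inside one bag — forcing width ≥ 2. The upper and lower bounds meet at 2, so that is the treewidth.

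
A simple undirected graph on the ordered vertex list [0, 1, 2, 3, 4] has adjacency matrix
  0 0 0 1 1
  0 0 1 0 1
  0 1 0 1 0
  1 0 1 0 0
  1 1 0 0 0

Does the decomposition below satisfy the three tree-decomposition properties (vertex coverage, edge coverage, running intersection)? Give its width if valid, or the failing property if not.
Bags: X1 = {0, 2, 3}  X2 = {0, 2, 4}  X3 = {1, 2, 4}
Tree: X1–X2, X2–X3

Every vertex of G appears in some bag (union = {0, 1, 2, 3, 4}); every edge is covered by a bag; and for each vertex v the set of bags containing v is connected in the bag tree. The decomposition is therefore valid. The largest bag has 3 vertices, so the width is 2.

Yes; width 2.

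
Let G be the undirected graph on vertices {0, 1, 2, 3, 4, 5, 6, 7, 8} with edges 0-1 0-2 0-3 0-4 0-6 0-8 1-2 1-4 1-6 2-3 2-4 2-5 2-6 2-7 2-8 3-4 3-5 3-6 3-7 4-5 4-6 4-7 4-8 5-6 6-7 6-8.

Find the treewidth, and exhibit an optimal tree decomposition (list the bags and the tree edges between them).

The largest bag has 5 vertices, giving width 4; this decomposition certifies tw(G) ≤ 4. On the other hand G contains the 5-clique {0, 2, 4, 6, 8}. A clique must lie in a single bag of any decomposition, so no decomposition can have width below 4. Combining the bounds, tw(G) = 4.

Treewidth 4.
One such decomposition:
Bags: B1 = {0, 1, 2, 4, 6}  B2 = {0, 2, 3, 4, 6}  B3 = {2, 3, 4, 6, 7}  B4 = {2, 3, 4, 5, 6}  B5 = {0, 2, 4, 6, 8}
Tree: B1–B2, B2–B3, B2–B4, B1–B5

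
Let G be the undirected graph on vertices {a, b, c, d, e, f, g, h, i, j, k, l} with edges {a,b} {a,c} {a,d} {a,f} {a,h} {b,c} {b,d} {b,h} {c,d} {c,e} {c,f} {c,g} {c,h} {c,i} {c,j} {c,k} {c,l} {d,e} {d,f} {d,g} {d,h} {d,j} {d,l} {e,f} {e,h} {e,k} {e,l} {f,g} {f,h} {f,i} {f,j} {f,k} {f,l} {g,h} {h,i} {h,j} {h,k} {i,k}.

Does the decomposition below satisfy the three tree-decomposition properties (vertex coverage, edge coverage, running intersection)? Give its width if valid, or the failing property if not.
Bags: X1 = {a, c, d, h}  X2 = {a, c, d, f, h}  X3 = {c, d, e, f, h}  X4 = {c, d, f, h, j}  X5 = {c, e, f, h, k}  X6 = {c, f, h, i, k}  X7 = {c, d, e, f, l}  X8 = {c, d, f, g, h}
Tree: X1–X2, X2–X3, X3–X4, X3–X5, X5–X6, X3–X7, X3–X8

A tree decomposition must satisfy three properties: every vertex lies in some bag; for every edge, both endpoints lie together in some bag; and for every vertex, the bags containing it form a connected subtree. Here vertex b appears in no bag, so the decomposition is invalid.

No — vertex b appears in no bag.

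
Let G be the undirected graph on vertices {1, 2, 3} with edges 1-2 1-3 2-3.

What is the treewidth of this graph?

2

A width-2 tree decomposition is:
Bags: B1 = {1, 2, 3}
Tree: (single bag)
A single bag containing all 3 vertices is trivially a valid decomposition of width 2. On the other hand G contains the 3-clique {1, 2, 3}. A clique must lie in a single bag of any decomposition, so no decomposition can have width below 2. Combining the bounds, tw(G) = 2.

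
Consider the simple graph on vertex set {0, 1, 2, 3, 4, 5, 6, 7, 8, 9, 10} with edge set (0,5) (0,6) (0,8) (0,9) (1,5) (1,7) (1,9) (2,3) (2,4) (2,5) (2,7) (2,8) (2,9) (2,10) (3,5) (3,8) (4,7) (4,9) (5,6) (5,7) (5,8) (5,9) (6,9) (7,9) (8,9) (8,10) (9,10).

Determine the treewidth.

A width-3 tree decomposition is:
Bags: B1 = {2, 5, 7, 9}  B2 = {2, 5, 8, 9}  B3 = {1, 5, 7, 9}  B4 = {2, 8, 9, 10}  B5 = {2, 3, 5, 8}  B6 = {2, 4, 7, 9}  B7 = {0, 5, 8, 9}  B8 = {0, 5, 6, 9}
Tree: B1–B2, B1–B3, B2–B4, B2–B5, B1–B6, B2–B7, B7–B8
Every bag has size at most 4, so the width is 4 − 1 = 3 and tw(G) ≤ 3. For the lower bound, the 4 vertices {2, 8, 9, 10} are pairwise adjacent, and any tree decomposition puts a clique entirely inside one bag — forcing width ≥ 3. The upper and lower bounds meet at 3, so that is the treewidth.

3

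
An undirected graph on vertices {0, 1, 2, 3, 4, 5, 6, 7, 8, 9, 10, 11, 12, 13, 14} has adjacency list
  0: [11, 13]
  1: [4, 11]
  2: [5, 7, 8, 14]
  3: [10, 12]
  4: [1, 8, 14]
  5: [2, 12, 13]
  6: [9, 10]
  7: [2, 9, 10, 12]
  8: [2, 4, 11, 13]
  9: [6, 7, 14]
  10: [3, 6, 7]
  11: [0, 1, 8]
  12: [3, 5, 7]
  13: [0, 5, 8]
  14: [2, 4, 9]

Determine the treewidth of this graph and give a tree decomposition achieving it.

Treewidth 3.
One optimal decomposition is:
Bags: B1 = {0, 1, 11, 13}  B2 = {1, 8, 11, 13}  B3 = {1, 4, 8, 13}  B4 = {4, 5, 8, 13}  B5 = {2, 4, 5, 8}  B6 = {2, 4, 5, 14}  B7 = {2, 5, 12, 14}  B8 = {2, 7, 12, 14}  B9 = {7, 9, 12, 14}  B10 = {3, 7, 9, 12}  B11 = {3, 7, 9, 10}  B12 = {3, 6, 9, 10}
Tree: B1–B2, B2–B3, B3–B4, B4–B5, B5–B6, B6–B7, B7–B8, B8–B9, B9–B10, B10–B11, B11–B12

The largest bag has 4 vertices, giving width 3; this decomposition certifies tw(G) ≤ 3. For the lower bound: the 4 vertex sets {0,1,11}, {13}, {8}, {2,4,5,14} are disjoint, each induces a connected subgraph, and every pair is joined by at least one edge of G. Contracting each set to a single vertex therefore yields K_{4} as a minor, and since treewidth is minor-monotone, tw(G) ≥ tw(K_{4}) = 3. The upper and lower bounds meet at 3, so that is the treewidth.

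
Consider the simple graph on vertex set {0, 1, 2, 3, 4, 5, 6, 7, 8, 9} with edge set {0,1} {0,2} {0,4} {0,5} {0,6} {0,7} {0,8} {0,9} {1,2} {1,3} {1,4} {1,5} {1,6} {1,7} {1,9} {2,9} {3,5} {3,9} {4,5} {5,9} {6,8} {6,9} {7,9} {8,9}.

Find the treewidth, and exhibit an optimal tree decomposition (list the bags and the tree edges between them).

Treewidth 3.
Bags: B1 = {0, 1, 5, 9}  B2 = {0, 1, 4, 5}  B3 = {0, 1, 2, 9}  B4 = {0, 1, 6, 9}  B5 = {1, 3, 5, 9}  B6 = {0, 6, 8, 9}  B7 = {0, 1, 7, 9}
Tree: B1–B2, B1–B3, B1–B4, B1–B5, B4–B6, B3–B7

The largest bag has 4 vertices, giving width 3; this decomposition certifies tw(G) ≤ 3. On the other hand G contains the 4-clique {0, 6, 8, 9}. A clique must lie in a single bag of any decomposition, so no decomposition can have width below 3. Hence tw(G) = 3 exactly.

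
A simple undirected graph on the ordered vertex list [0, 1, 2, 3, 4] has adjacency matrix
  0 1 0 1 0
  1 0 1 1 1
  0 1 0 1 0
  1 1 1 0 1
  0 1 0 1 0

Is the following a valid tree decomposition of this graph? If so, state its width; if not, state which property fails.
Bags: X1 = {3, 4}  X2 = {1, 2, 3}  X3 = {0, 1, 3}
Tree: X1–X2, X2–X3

A tree decomposition must satisfy three properties: every vertex lies in some bag; for every edge, both endpoints lie together in some bag; and for every vertex, the bags containing it form a connected subtree. Here edge (1,4) lies in no bag, so the decomposition is invalid.

No — edge (1,4) lies in no bag.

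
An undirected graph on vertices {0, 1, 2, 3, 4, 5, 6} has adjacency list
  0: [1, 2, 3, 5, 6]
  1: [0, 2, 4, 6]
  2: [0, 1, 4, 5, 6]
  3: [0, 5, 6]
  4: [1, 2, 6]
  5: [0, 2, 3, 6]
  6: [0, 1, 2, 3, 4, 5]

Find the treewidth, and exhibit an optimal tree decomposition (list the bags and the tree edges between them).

Treewidth 3.
One optimal decomposition is:
Bags: B1 = {0, 3, 5, 6}  B2 = {0, 2, 5, 6}  B3 = {0, 1, 2, 6}  B4 = {1, 2, 4, 6}
Tree: B1–B2, B2–B3, B3–B4

The largest bag has 4 vertices, giving width 3; this decomposition certifies tw(G) ≤ 3. Conversely, {0, 1, 2, 6} is a clique of size 4, and the vertices of any clique must share a bag in every tree decomposition; so some bag has ≥ 4 vertices and tw(G) ≥ 3. Therefore the treewidth is 3.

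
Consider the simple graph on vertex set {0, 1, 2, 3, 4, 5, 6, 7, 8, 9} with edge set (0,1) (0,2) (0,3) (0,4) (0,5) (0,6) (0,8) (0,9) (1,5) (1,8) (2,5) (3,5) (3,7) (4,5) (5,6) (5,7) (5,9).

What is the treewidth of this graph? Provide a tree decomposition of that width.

Treewidth 2.
One such decomposition:
Bags: B1 = {0, 3, 5}  B2 = {0, 5, 9}  B3 = {0, 1, 5}  B4 = {0, 5, 6}  B5 = {3, 5, 7}  B6 = {0, 2, 5}  B7 = {0, 4, 5}  B8 = {0, 1, 8}
Tree: B1–B2, B2–B3, B3–B4, B1–B5, B4–B6, B4–B7, B3–B8

The largest bag has 3 vertices, giving width 2; this decomposition certifies tw(G) ≤ 2. For the lower bound, the 3 vertices {0, 1, 8} are pairwise adjacent, and any tree decomposition puts a clique entirely inside one bag — forcing width ≥ 2. Combining the bounds, tw(G) = 2.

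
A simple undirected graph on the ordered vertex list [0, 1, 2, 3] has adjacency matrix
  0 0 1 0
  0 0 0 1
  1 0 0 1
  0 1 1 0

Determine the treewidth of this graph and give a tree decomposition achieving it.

The largest bag has 2 vertices, giving width 1; this decomposition certifies tw(G) ≤ 1. G has an edge, so its treewidth is at least 1. Combining the bounds, tw(G) = 1.

Treewidth 1.
One such decomposition:
Bags: B1 = {0, 2}  B2 = {2, 3}  B3 = {1, 3}
Tree: B1–B2, B2–B3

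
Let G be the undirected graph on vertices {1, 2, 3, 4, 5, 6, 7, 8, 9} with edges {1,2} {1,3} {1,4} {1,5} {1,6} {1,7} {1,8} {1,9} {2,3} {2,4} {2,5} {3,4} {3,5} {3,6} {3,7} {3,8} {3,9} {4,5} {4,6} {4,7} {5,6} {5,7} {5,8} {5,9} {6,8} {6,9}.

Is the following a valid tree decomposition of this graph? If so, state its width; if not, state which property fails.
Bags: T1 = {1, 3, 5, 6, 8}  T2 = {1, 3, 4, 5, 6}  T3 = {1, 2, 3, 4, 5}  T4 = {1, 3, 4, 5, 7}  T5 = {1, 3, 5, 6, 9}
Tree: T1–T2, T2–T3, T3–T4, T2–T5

Yes; width 4.

Every vertex of G appears in some bag (union = {1, 2, 3, 4, 5, 6, 7, 8, 9}); every edge is covered by a bag; and for each vertex v the set of bags containing v is connected in the bag tree. The decomposition is therefore valid. The largest bag has 5 vertices, so the width is 4.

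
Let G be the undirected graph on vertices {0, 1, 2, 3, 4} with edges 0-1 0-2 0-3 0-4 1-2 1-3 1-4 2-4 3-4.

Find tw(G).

3

A width-3 tree decomposition is:
Bags: B1 = {0, 1, 2, 4}  B2 = {0, 1, 3, 4}
Tree: B1–B2
Each bag holds 4 vertices, so the decomposition has width 3, which upper-bounds the treewidth. Conversely, {0, 1, 2, 4} is a clique of size 4, and the vertices of any clique must share a bag in every tree decomposition; so some bag has ≥ 4 vertices and tw(G) ≥ 3. Combining the bounds, tw(G) = 3.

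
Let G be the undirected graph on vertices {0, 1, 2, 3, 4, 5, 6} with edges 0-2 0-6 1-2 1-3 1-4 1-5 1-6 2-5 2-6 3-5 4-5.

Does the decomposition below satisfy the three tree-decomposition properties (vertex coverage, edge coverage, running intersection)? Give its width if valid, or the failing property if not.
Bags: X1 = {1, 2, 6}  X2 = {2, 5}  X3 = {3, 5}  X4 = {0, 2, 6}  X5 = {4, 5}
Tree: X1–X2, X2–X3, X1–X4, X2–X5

No — edge (1,5) lies in no bag.

A tree decomposition must satisfy three properties: every vertex lies in some bag; for every edge, both endpoints lie together in some bag; and for every vertex, the bags containing it form a connected subtree. Here edge (1,5) lies in no bag, so the decomposition is invalid.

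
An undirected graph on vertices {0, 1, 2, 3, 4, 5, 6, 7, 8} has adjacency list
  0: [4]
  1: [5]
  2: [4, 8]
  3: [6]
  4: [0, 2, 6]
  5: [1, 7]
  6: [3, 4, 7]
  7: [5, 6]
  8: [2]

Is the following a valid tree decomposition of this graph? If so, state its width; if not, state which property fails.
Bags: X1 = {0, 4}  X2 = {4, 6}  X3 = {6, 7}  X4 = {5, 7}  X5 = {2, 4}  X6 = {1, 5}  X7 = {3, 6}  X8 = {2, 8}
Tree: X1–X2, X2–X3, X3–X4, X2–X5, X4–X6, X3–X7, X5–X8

Yes; width 1.

Checking the three conditions: (i) the bags cover all of {0, 1, 2, 3, 4, 5, 6, 7, 8}; (ii) for each edge, some bag contains both endpoints; (iii) the bags containing any fixed vertex form a subtree. All hold, so the decomposition is valid with width 2 − 1 = 1.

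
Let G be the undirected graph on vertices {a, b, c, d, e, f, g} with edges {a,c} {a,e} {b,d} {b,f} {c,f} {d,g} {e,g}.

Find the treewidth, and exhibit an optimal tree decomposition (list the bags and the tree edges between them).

Treewidth 2.
One optimal decomposition is:
Bags: B1 = {a, c, e}  B2 = {c, e, g}  B3 = {c, d, g}  B4 = {b, c, d}  B5 = {b, c, f}
Tree: B1–B2, B2–B3, B3–B4, B4–B5

Each bag holds 3 vertices, so the decomposition has width 2, which upper-bounds the treewidth. The edges c–a–e–g–d–b–f–c form a cycle, so G is not a tree and its treewidth is at least 2. Combining the bounds, tw(G) = 2.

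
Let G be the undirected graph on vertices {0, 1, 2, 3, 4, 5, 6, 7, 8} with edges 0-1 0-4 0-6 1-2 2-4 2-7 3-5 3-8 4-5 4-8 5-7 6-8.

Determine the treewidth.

3

A width-3 tree decomposition is:
Bags: B1 = {3, 5, 7, 8}  B2 = {4, 5, 7, 8}  B3 = {2, 4, 7, 8}  B4 = {2, 4, 6, 8}  B5 = {0, 2, 4, 6}  B6 = {0, 1, 2, 6}
Tree: B1–B2, B2–B3, B3–B4, B4–B5, B5–B6
Every bag has size at most 4, so the width is 4 − 1 = 3 and tw(G) ≤ 3. For the lower bound: the 4 vertex sets {3,5,7}, {8}, {4}, {0,1,2,6} are disjoint, each induces a connected subgraph, and every pair is joined by at least one edge of G. Contracting each set to a single vertex therefore yields K_{4} as a minor, and since treewidth is minor-monotone, tw(G) ≥ tw(K_{4}) = 3. Combining the bounds, tw(G) = 3.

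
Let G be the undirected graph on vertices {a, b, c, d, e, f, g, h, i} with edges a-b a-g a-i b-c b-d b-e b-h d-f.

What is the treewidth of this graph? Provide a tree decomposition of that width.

Every bag has size at most 2, so the width is 2 − 1 = 1 and tw(G) ≤ 1. Any graph with an edge has treewidth ≥ 1, and G has the edge i–a. The upper and lower bounds meet at 1, so that is the treewidth.

Treewidth 1.
Bags: B1 = {a, i}  B2 = {a, g}  B3 = {a, b}  B4 = {b, e}  B5 = {b, c}  B6 = {b, h}  B7 = {b, d}  B8 = {d, f}
Tree: B1–B2, B2–B3, B3–B4, B4–B5, B4–B6, B4–B7, B7–B8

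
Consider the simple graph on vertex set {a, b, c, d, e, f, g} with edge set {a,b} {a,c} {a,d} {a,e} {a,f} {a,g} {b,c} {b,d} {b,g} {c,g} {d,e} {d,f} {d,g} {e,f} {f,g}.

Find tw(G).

3

A width-3 tree decomposition is:
Bags: B1 = {a, b, c, g}  B2 = {a, b, d, g}  B3 = {a, d, f, g}  B4 = {a, d, e, f}
Tree: B1–B2, B2–B3, B3–B4
Every bag has size at most 4, so the width is 4 − 1 = 3 and tw(G) ≤ 3. For the lower bound, the 4 vertices {a, d, f, g} are pairwise adjacent, and any tree decomposition puts a clique entirely inside one bag — forcing width ≥ 3. Hence tw(G) = 3 exactly.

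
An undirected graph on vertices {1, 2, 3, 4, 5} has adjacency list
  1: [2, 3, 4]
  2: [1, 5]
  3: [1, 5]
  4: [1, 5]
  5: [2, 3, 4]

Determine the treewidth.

A width-2 tree decomposition is:
Bags: B1 = {1, 3, 5}  B2 = {1, 4, 5}  B3 = {1, 2, 5}
Tree: B1–B2, B2–B3
The largest bag has 3 vertices, giving width 2; this decomposition certifies tw(G) ≤ 2. Since 1–3–5–4–1 is a cycle in G, G is not acyclic. Forests are exactly the graphs of treewidth ≤ 1, so tw(G) ≥ 2. The upper and lower bounds meet at 2, so that is the treewidth.

2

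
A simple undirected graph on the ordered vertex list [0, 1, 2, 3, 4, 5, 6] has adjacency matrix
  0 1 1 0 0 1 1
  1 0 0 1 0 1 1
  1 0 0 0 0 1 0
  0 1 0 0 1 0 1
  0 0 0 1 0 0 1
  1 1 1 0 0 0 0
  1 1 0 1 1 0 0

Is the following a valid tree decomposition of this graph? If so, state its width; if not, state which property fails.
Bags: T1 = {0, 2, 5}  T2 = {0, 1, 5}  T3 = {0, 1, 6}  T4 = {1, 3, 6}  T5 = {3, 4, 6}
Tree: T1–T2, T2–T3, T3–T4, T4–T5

Yes; width 2.

Vertex coverage: the bags together contain {0, 1, 2, 3, 4, 5, 6}, the full vertex set. Edge coverage: each edge of G has both endpoints in at least one bag. Running intersection: for every vertex, the bags containing it form a connected subtree. All three properties hold, so this is a valid tree decomposition of width max|bag| − 1 = 2, and hence tw(G) ≤ 2.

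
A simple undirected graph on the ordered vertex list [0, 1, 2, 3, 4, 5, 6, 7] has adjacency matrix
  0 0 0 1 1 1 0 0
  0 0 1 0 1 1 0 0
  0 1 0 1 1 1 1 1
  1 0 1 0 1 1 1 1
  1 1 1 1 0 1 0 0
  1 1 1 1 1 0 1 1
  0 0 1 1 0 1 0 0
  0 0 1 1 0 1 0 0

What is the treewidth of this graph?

A width-3 tree decomposition is:
Bags: B1 = {2, 3, 4, 5}  B2 = {2, 3, 5, 6}  B3 = {0, 3, 4, 5}  B4 = {2, 3, 5, 7}  B5 = {1, 2, 4, 5}
Tree: B1–B2, B1–B3, B2–B4, B1–B5
Each bag holds 4 vertices, so the decomposition has width 3, which upper-bounds the treewidth. On the other hand G contains the 4-clique {0, 3, 4, 5}. A clique must lie in a single bag of any decomposition, so no decomposition can have width below 3. Hence tw(G) = 3 exactly.

3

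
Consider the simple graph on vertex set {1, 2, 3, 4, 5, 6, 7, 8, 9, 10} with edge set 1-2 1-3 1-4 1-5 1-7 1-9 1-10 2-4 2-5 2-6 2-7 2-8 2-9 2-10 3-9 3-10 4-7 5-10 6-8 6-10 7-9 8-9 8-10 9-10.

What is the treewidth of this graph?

A width-3 tree decomposition is:
Bags: B1 = {1, 2, 9, 10}  B2 = {2, 8, 9, 10}  B3 = {1, 2, 7, 9}  B4 = {1, 2, 4, 7}  B5 = {2, 6, 8, 10}  B6 = {1, 3, 9, 10}  B7 = {1, 2, 5, 10}
Tree: B1–B2, B1–B3, B3–B4, B2–B5, B1–B6, B1–B7
Each bag holds 4 vertices, so the decomposition has width 3, which upper-bounds the treewidth. Conversely, {2, 8, 9, 10} is a clique of size 4, and the vertices of any clique must share a bag in every tree decomposition; so some bag has ≥ 4 vertices and tw(G) ≥ 3. Hence tw(G) = 3 exactly.

3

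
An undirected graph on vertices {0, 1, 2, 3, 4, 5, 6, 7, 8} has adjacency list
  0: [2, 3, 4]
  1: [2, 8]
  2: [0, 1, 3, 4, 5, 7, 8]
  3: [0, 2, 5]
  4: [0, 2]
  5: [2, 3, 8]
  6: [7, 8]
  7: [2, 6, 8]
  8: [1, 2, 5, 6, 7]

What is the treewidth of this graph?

A width-2 tree decomposition is:
Bags: B1 = {2, 5, 8}  B2 = {1, 2, 8}  B3 = {2, 3, 5}  B4 = {2, 7, 8}  B5 = {6, 7, 8}  B6 = {0, 2, 3}  B7 = {0, 2, 4}
Tree: B1–B2, B1–B3, B2–B4, B4–B5, B3–B6, B6–B7
Each bag holds 3 vertices, so the decomposition has width 2, which upper-bounds the treewidth. On the other hand G contains the 3-clique {0, 2, 3}. A clique must lie in a single bag of any decomposition, so no decomposition can have width below 2. The upper and lower bounds meet at 2, so that is the treewidth.

2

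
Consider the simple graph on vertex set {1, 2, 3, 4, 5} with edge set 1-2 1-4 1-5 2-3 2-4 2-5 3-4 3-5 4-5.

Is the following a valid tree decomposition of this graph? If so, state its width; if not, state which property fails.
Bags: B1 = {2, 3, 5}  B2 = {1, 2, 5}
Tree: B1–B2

A tree decomposition must satisfy three properties: every vertex lies in some bag; for every edge, both endpoints lie together in some bag; and for every vertex, the bags containing it form a connected subtree. Here vertex 4 appears in no bag, so the decomposition is invalid.

No — vertex 4 appears in no bag.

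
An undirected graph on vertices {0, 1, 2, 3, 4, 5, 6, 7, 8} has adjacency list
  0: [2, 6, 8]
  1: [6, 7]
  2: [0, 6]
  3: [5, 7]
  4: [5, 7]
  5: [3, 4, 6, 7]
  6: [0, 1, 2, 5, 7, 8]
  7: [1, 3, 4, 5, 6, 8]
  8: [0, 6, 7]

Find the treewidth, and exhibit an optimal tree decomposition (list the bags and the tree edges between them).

Treewidth 2.
Bags: B1 = {5, 6, 7}  B2 = {6, 7, 8}  B3 = {1, 6, 7}  B4 = {0, 6, 8}  B5 = {0, 2, 6}  B6 = {3, 5, 7}  B7 = {4, 5, 7}
Tree: B1–B2, B2–B3, B2–B4, B4–B5, B1–B6, B6–B7

Every bag has size at most 3, so the width is 3 − 1 = 2 and tw(G) ≤ 2. Conversely, {3, 5, 7} is a clique of size 3, and the vertices of any clique must share a bag in every tree decomposition; so some bag has ≥ 3 vertices and tw(G) ≥ 2. Combining the bounds, tw(G) = 2.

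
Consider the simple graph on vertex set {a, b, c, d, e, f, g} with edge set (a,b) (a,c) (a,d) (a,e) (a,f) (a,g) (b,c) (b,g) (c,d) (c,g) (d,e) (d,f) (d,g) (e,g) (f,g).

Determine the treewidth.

3

A width-3 tree decomposition is:
Bags: B1 = {a, d, f, g}  B2 = {a, d, e, g}  B3 = {a, c, d, g}  B4 = {a, b, c, g}
Tree: B1–B2, B1–B3, B3–B4
The largest bag has 4 vertices, giving width 3; this decomposition certifies tw(G) ≤ 3. On the other hand G contains the 4-clique {a, d, e, g}. A clique must lie in a single bag of any decomposition, so no decomposition can have width below 3. Hence tw(G) = 3 exactly.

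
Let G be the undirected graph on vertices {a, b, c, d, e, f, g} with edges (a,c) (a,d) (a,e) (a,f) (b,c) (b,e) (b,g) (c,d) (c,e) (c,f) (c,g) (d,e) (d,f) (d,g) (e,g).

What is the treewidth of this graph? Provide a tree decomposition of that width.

Treewidth 3.
One optimal decomposition is:
Bags: B1 = {a, c, d, e}  B2 = {c, d, e, g}  B3 = {b, c, e, g}  B4 = {a, c, d, f}
Tree: B1–B2, B2–B3, B1–B4

Each bag holds 4 vertices, so the decomposition has width 3, which upper-bounds the treewidth. On the other hand G contains the 4-clique {c, d, e, g}. A clique must lie in a single bag of any decomposition, so no decomposition can have width below 3. The upper and lower bounds meet at 3, so that is the treewidth.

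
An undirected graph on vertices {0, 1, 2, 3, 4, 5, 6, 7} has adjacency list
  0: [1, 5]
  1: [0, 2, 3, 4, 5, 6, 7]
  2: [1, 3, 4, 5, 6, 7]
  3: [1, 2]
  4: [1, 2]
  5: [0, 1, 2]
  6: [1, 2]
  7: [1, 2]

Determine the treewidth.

2

A width-2 tree decomposition is:
Bags: B1 = {1, 2, 4}  B2 = {1, 2, 6}  B3 = {1, 2, 3}  B4 = {1, 2, 7}  B5 = {1, 2, 5}  B6 = {0, 1, 5}
Tree: B1–B2, B1–B3, B3–B4, B3–B5, B5–B6
Every bag has size at most 3, so the width is 3 − 1 = 2 and tw(G) ≤ 2. For the lower bound, the 3 vertices {0, 1, 5} are pairwise adjacent, and any tree decomposition puts a clique entirely inside one bag — forcing width ≥ 2. Therefore the treewidth is 2.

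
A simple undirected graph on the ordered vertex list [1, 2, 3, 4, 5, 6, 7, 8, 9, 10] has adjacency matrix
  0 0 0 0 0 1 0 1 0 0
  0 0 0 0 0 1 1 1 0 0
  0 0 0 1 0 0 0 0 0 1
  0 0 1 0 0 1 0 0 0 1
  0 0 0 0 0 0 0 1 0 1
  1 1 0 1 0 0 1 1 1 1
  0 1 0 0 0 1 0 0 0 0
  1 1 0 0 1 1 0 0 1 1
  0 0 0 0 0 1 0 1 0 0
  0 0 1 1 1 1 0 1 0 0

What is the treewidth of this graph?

A width-2 tree decomposition is:
Bags: B1 = {6, 8, 9}  B2 = {6, 8, 10}  B3 = {2, 6, 8}  B4 = {2, 6, 7}  B5 = {5, 8, 10}  B6 = {4, 6, 10}  B7 = {1, 6, 8}  B8 = {3, 4, 10}
Tree: B1–B2, B2–B3, B3–B4, B2–B5, B2–B6, B1–B7, B6–B8
Every bag has size at most 3, so the width is 3 − 1 = 2 and tw(G) ≤ 2. For the lower bound, the 3 vertices {3, 4, 10} are pairwise adjacent, and any tree decomposition puts a clique entirely inside one bag — forcing width ≥ 2. The upper and lower bounds meet at 2, so that is the treewidth.

2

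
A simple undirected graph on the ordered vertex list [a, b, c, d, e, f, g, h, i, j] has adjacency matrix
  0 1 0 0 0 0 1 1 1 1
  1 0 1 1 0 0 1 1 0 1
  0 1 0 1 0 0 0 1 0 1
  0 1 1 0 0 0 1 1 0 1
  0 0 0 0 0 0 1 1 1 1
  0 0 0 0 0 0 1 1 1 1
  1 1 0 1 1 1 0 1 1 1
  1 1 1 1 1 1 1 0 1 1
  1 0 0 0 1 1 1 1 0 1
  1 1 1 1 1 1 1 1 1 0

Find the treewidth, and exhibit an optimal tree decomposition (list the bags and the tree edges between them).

Every bag has size at most 5, so the width is 5 − 1 = 4 and tw(G) ≤ 4. On the other hand G contains the 5-clique {b, d, g, h, j}. A clique must lie in a single bag of any decomposition, so no decomposition can have width below 4. Combining the bounds, tw(G) = 4.

Treewidth 4.
Bags: B1 = {a, b, g, h, j}  B2 = {b, d, g, h, j}  B3 = {a, g, h, i, j}  B4 = {b, c, d, h, j}  B5 = {e, g, h, i, j}  B6 = {f, g, h, i, j}
Tree: B1–B2, B1–B3, B2–B4, B3–B5, B3–B6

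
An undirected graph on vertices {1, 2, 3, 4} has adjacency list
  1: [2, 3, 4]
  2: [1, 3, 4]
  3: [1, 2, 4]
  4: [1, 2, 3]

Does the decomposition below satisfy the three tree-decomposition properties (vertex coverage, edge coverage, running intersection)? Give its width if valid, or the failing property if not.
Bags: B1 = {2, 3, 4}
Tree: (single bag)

No — vertex 1 appears in no bag.

A tree decomposition must satisfy three properties: every vertex lies in some bag; for every edge, both endpoints lie together in some bag; and for every vertex, the bags containing it form a connected subtree. Here vertex 1 appears in no bag, so the decomposition is invalid.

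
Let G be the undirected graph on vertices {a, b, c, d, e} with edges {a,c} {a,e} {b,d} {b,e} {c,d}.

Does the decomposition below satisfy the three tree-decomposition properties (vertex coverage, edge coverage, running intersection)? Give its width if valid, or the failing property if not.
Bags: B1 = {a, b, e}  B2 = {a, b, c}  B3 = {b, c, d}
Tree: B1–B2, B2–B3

Yes; width 2.

Every vertex of G appears in some bag (union = {a, b, c, d, e}); every edge is covered by a bag; and for each vertex v the set of bags containing v is connected in the bag tree. The decomposition is therefore valid. The largest bag has 3 vertices, so the width is 2.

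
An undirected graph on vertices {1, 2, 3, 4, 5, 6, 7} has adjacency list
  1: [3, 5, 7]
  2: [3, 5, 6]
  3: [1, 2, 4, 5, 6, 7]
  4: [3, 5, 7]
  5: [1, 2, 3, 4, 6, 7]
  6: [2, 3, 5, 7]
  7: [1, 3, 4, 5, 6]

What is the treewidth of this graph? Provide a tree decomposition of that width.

The largest bag has 4 vertices, giving width 3; this decomposition certifies tw(G) ≤ 3. For the lower bound, the 4 vertices {2, 3, 5, 6} are pairwise adjacent, and any tree decomposition puts a clique entirely inside one bag — forcing width ≥ 3. Combining the bounds, tw(G) = 3.

Treewidth 3.
One such decomposition:
Bags: B1 = {1, 3, 5, 7}  B2 = {3, 4, 5, 7}  B3 = {3, 5, 6, 7}  B4 = {2, 3, 5, 6}
Tree: B1–B2, B2–B3, B3–B4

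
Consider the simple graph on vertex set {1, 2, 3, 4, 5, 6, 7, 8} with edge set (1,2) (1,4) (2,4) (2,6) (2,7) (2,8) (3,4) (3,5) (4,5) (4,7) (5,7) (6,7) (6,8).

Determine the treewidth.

A width-2 tree decomposition is:
Bags: B1 = {1, 2, 4}  B2 = {2, 4, 7}  B3 = {4, 5, 7}  B4 = {2, 6, 7}  B5 = {3, 4, 5}  B6 = {2, 6, 8}
Tree: B1–B2, B2–B3, B2–B4, B3–B5, B4–B6
The largest bag has 3 vertices, giving width 2; this decomposition certifies tw(G) ≤ 2. On the other hand G contains the 3-clique {2, 6, 8}. A clique must lie in a single bag of any decomposition, so no decomposition can have width below 2. Therefore the treewidth is 2.

2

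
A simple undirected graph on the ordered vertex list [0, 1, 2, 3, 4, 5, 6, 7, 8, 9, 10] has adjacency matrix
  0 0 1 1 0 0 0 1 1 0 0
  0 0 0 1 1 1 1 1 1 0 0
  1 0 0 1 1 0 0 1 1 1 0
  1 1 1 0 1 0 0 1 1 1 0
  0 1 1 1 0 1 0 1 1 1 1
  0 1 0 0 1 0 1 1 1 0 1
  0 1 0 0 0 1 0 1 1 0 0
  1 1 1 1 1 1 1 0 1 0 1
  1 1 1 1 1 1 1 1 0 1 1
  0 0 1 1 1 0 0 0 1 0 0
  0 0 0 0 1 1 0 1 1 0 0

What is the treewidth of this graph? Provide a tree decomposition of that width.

Treewidth 4.
One such decomposition:
Bags: B1 = {1, 4, 5, 7, 8}  B2 = {1, 5, 6, 7, 8}  B3 = {4, 5, 7, 8, 10}  B4 = {1, 3, 4, 7, 8}  B5 = {2, 3, 4, 7, 8}  B6 = {0, 2, 3, 7, 8}  B7 = {2, 3, 4, 8, 9}
Tree: B1–B2, B1–B3, B1–B4, B4–B5, B5–B6, B5–B7

Every bag has size at most 5, so the width is 5 − 1 = 4 and tw(G) ≤ 4. For the lower bound, the 5 vertices {2, 3, 4, 8, 9} are pairwise adjacent, and any tree decomposition puts a clique entirely inside one bag — forcing width ≥ 4. Therefore the treewidth is 4.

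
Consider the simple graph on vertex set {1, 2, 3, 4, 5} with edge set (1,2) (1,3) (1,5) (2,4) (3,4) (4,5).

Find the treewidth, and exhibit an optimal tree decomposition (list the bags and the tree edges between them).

Treewidth 2.
One such decomposition:
Bags: B1 = {1, 4, 5}  B2 = {1, 2, 4}  B3 = {1, 3, 4}
Tree: B1–B2, B2–B3

The largest bag has 3 vertices, giving width 2; this decomposition certifies tw(G) ≤ 2. The edges 1–5–4–2–1 form a cycle, so G is not a tree and its treewidth is at least 2. Combining the bounds, tw(G) = 2.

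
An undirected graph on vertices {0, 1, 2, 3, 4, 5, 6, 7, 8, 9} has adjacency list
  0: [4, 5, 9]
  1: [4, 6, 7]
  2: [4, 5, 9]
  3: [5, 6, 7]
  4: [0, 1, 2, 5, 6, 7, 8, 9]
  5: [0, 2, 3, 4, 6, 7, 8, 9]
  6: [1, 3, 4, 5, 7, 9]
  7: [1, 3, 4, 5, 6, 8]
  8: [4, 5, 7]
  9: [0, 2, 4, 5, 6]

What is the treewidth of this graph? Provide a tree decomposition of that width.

Treewidth 3.
One such decomposition:
Bags: B1 = {4, 5, 6, 7}  B2 = {4, 5, 7, 8}  B3 = {4, 5, 6, 9}  B4 = {0, 4, 5, 9}  B5 = {2, 4, 5, 9}  B6 = {1, 4, 6, 7}  B7 = {3, 5, 6, 7}
Tree: B1–B2, B1–B3, B3–B4, B4–B5, B1–B6, B1–B7

Each bag holds 4 vertices, so the decomposition has width 3, which upper-bounds the treewidth. For the lower bound, the 4 vertices {3, 5, 6, 7} are pairwise adjacent, and any tree decomposition puts a clique entirely inside one bag — forcing width ≥ 3. Combining the bounds, tw(G) = 3.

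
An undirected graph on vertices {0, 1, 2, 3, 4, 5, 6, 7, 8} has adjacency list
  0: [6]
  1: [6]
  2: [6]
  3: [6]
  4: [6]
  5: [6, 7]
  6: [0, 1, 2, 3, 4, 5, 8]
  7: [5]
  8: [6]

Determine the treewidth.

1

A width-1 tree decomposition is:
Bags: B1 = {5, 6}  B2 = {6, 8}  B3 = {2, 6}  B4 = {0, 6}  B5 = {4, 6}  B6 = {3, 6}  B7 = {5, 7}  B8 = {1, 6}
Tree: B1–B2, B1–B3, B2–B4, B2–B5, B4–B6, B1–B7, B4–B8
Every bag has size at most 2, so the width is 2 − 1 = 1 and tw(G) ≤ 1. Any graph with an edge has treewidth ≥ 1, and G has the edge 6–5. Hence tw(G) = 1 exactly.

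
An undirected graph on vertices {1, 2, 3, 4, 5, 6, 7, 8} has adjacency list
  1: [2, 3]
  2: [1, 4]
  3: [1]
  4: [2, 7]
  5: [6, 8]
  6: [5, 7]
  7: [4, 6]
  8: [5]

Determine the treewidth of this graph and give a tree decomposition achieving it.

Treewidth 1.
One such decomposition:
Bags: B1 = {5, 8}  B2 = {5, 6}  B3 = {6, 7}  B4 = {4, 7}  B5 = {2, 4}  B6 = {1, 2}  B7 = {1, 3}
Tree: B1–B2, B2–B3, B3–B4, B4–B5, B5–B6, B6–B7

The largest bag has 2 vertices, giving width 1; this decomposition certifies tw(G) ≤ 1. Since G has at least one edge (e.g. 8–5), it is not an edgeless graph, so tw(G) ≥ 1. Combining the bounds, tw(G) = 1.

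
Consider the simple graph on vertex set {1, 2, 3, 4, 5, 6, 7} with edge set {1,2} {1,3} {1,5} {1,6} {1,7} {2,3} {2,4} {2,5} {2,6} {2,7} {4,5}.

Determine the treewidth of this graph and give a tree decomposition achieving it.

Treewidth 2.
One optimal decomposition is:
Bags: B1 = {1, 2, 7}  B2 = {1, 2, 5}  B3 = {2, 4, 5}  B4 = {1, 2, 6}  B5 = {1, 2, 3}
Tree: B1–B2, B2–B3, B2–B4, B1–B5

Each bag holds 3 vertices, so the decomposition has width 2, which upper-bounds the treewidth. On the other hand G contains the 3-clique {1, 2, 3}. A clique must lie in a single bag of any decomposition, so no decomposition can have width below 2. Combining the bounds, tw(G) = 2.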